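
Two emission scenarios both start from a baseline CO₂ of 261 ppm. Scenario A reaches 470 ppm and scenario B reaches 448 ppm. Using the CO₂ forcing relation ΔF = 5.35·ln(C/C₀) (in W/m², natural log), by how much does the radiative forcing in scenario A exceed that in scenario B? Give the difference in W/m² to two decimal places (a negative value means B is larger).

ΔF_A − ΔF_B = 0.26 W/m²

ΔF_A = 5.35 ln(470/261) = 5.35 × 0.58821 = 3.1469 W/m².
ΔF_B = 5.35 ln(448/261) = 5.35 × 0.54027 = 2.8904 W/m².
Difference: 3.1469 − 2.8904 = 0.2565 W/m².
(Equivalently, ΔF_A − ΔF_B = 5.35 ln(470/448) = 5.35 × 0.04794 = 0.2565 W/m².)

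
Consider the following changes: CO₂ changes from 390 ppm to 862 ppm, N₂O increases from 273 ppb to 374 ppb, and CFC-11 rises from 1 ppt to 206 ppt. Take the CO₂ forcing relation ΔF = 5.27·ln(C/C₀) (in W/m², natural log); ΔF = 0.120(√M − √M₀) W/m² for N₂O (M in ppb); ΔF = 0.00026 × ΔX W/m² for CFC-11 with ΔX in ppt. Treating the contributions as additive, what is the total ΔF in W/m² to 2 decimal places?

ΔF = 4.57 W/m²

CO₂: 5.27 × ln(862/390) = 5.27 × ln(2.21026) = 5.27 × 0.79311 = 4.1797 W/m².
N₂O: 0.120 × (√374 − √273) = 0.120 × (19.3391 − 16.5227) = 0.120 × 2.8164 = 0.3380 W/m².
CFC-11: ΔF = 0.00026 × (206 − 1) = 0.00026 × 205 = 0.0533 W/m².
Total ΔF = 4.1797 + 0.3380 + 0.0533 = 4.5710 W/m².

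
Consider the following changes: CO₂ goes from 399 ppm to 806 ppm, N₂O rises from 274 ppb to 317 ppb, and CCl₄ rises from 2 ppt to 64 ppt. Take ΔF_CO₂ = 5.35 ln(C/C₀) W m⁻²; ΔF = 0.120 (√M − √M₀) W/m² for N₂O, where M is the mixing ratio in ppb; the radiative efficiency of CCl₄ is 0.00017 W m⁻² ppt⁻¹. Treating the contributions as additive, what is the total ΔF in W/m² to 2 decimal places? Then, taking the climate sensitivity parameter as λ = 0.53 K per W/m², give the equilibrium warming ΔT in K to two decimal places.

ΔF = 3.92 W/m²; ΔT = 2.08 K

CO₂: 5.35 × ln(806/399) = 5.35 × ln(2.02005) = 5.35 × 0.70312 = 3.7617 W/m².
N₂O: 0.120 × (√317 − √274) = 0.120 × (17.8045 − 16.5529) = 0.120 × 1.2516 = 0.1502 W/m².
CCl₄: ΔF = 0.00017 × (64 − 2) = 0.00017 × 62 = 0.0105 W/m².
Total ΔF = 3.7617 + 0.1502 + 0.0105 = 3.9224 W/m².
ΔT = λ ΔF = 0.53 × 3.92 = 2.0776 K.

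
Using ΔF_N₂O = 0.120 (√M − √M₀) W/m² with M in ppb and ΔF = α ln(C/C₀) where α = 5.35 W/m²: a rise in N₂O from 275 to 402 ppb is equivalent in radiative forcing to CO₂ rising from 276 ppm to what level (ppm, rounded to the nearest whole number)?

N₂O forcing: 0.120 × (√402 − √275) = 0.120 × (20.0499 − 16.5831) = 0.120 × 3.4668 = 0.41602 W/m².
Set 5.35 ln(C/276) = 0.41602: ln(C/276) = 0.41602/5.35 = 0.07776, so C = 276 × e^0.07776 = 276 × 1.08086 = 298.32 ppm.

C ≈ 298 ppm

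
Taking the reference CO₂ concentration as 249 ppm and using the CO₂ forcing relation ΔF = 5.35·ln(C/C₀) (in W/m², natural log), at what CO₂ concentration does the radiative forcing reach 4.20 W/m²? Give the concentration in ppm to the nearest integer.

Set 5.35 ln(C/249) = 4.20, so ln(C/249) = 4.20/5.35 = 0.78505.
Then C/249 = e^0.78505 = 2.19252, giving C = 249 × 2.19252 = 545.94 ppm.

C ≈ 546 ppm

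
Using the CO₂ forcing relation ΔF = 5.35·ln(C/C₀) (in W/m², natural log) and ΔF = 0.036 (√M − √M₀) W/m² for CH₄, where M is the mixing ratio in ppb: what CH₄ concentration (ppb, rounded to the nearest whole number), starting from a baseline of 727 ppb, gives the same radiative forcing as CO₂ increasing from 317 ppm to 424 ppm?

M ≈ 4926 ppb

CO₂ forcing: 5.35 × ln(424/317) = 5.35 × 0.290832 = 1.55595 W/m².
Set 0.036(√M − √727) = 1.55595: √M = 1.55595/0.036 + √727 = 43.2208 + 26.9629 = 70.1837.
M = (70.1837)² = 4925.75 ppb.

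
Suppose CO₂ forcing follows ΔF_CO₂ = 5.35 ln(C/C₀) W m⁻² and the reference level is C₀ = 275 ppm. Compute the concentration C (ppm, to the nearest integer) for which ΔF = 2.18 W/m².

C ≈ 413 ppm

Set 5.35 ln(C/275) = 2.18, so ln(C/275) = 2.18/5.35 = 0.40748.
Then C/275 = e^0.40748 = 1.50303, giving C = 275 × 1.50303 = 413.33 ppm.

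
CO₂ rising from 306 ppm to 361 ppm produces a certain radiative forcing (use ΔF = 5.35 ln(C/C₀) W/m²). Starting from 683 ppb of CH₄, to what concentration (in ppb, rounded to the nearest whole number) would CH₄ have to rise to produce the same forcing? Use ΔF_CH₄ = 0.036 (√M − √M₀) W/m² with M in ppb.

M ≈ 2570 ppb

CO₂ forcing: 5.35 × ln(361/306) = 5.35 × 0.165293 = 0.88432 W/m².
Set 0.036(√M − √683) = 0.88432: √M = 0.88432/0.036 + √683 = 24.5644 + 26.1343 = 50.6987.
M = (50.6987)² = 2570.36 ppb.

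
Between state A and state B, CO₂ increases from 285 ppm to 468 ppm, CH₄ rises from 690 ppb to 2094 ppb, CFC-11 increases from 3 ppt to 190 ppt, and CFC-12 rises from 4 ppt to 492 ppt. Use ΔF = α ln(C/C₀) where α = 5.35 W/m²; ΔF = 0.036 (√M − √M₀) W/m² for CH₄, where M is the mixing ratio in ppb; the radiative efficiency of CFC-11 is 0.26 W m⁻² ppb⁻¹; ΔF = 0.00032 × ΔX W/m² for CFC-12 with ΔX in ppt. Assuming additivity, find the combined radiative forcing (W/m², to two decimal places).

CO₂: 5.35 × ln(468/285) = 5.35 × ln(1.64211) = 5.35 × 0.49598 = 2.6535 W/m².
CH₄: 0.036 × (√2094 − √690) = 0.036 × (45.7602 − 26.2679) = 0.036 × 19.4923 = 0.7017 W/m².
CFC-11: Δ = 190 − 3 = 187 ppt = 0.187 ppb; ΔF = 0.26 × 0.187 = 0.0486 W/m².
CFC-12: ΔF = 0.00032 × (492 − 4) = 0.00032 × 488 = 0.1562 W/m².
Total ΔF = 2.6535 + 0.7017 + 0.0486 + 0.1562 = 3.5600 W/m².

ΔF = 3.56 W/m²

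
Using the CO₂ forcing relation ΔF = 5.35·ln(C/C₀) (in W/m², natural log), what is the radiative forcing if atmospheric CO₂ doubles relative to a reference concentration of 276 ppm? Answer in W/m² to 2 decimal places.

ΔF = 3.71 W/m²

Because the forcing depends only on the ratio C/C₀, the initial concentration does not enter.
ΔF = 5.35 × ln(2) = 5.35 × 0.69315 = 3.7084 W/m².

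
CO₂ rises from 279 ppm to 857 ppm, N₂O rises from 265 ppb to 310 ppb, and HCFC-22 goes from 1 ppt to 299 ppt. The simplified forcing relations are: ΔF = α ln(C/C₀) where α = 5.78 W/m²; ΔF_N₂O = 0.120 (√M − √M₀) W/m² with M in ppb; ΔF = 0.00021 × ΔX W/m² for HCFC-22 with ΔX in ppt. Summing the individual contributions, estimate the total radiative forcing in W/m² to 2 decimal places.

CO₂: 5.78 × ln(857/279) = 5.78 × ln(3.07168) = 5.78 × 1.12222 = 6.4864 W/m².
N₂O: 0.120 × (√310 − √265) = 0.120 × (17.6068 − 16.2788) = 0.120 × 1.3280 = 0.1594 W/m².
HCFC-22: ΔF = 0.00021 × (299 − 1) = 0.00021 × 298 = 0.0626 W/m².
Total ΔF = 6.4864 + 0.1594 + 0.0626 = 6.7084 W/m².

ΔF = 6.71 W/m²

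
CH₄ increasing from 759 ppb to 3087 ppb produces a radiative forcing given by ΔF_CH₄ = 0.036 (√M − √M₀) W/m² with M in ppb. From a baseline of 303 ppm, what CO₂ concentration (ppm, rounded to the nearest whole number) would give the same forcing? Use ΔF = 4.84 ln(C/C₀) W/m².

C ≈ 373 ppm

CH₄ forcing: 0.036 × (√3087 − √759) = 0.036 × (55.5608 − 27.5500) = 0.036 × 28.0108 = 1.00839 W/m².
Set 4.84 ln(C/303) = 1.00839: ln(C/303) = 1.00839/4.84 = 0.20835, so C = 303 × e^0.20835 = 303 × 1.23164 = 373.19 ppm.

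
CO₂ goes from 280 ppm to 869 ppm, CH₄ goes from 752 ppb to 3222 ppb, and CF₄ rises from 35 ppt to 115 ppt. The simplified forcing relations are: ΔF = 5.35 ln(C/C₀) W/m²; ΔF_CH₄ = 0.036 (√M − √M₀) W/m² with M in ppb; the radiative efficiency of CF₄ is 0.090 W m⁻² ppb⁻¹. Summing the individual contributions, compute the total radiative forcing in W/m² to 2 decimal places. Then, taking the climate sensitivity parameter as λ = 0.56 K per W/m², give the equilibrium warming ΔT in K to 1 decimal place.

CO₂: 5.35 × ln(869/280) = 5.35 × ln(3.10357) = 5.35 × 1.13255 = 6.0591 W/m².
CH₄: 0.036 × (√3222 − √752) = 0.036 × (56.7627 − 27.4226) = 0.036 × 29.3401 = 1.0562 W/m².
CF₄: Δ = 115 − 35 = 80 ppt = 0.080 ppb; ΔF = 0.090 × 0.080 = 0.0072 W/m².
Total ΔF = 6.0591 + 1.0562 + 0.0072 = 7.1225 W/m².
ΔT = λ ΔF = 0.56 × 7.12 = 3.9872 K.

ΔF = 7.12 W/m²; ΔT = 4.0 K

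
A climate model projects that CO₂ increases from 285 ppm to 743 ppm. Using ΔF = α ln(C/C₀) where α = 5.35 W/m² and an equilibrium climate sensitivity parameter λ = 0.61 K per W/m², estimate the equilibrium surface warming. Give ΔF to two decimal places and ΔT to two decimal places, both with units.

ΔF = 5.13 W/m²; ΔT = 3.13 K

CO₂: 5.35 × ln(743/285) = 5.35 × ln(2.60702) = 5.35 × 0.95821 = 5.1264 W/m².
ΔT = λ ΔF = 0.61 × 5.13 = 3.1293 K.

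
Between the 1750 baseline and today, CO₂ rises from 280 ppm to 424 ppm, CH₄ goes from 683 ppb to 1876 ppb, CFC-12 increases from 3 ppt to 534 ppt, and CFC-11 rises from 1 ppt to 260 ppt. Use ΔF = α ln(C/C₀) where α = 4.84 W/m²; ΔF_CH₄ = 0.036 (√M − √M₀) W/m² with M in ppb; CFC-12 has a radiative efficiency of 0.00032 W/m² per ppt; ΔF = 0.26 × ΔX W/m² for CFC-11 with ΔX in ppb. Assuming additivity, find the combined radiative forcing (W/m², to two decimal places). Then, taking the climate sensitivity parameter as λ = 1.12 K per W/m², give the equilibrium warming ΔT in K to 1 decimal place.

CO₂: 4.84 × ln(424/280) = 4.84 × ln(1.51429) = 4.84 × 0.41495 = 2.0084 W/m².
CH₄: 0.036 × (√1876 − √683) = 0.036 × (43.3128 − 26.1343) = 0.036 × 17.1785 = 0.6184 W/m².
CFC-12: ΔF = 0.00032 × (534 − 3) = 0.00032 × 531 = 0.1699 W/m².
CFC-11: Δ = 260 − 1 = 259 ppt = 0.259 ppb; ΔF = 0.26 × 0.259 = 0.0673 W/m².
Total ΔF = 2.0084 + 0.6184 + 0.1699 + 0.0673 = 2.8640 W/m².
ΔT = λ ΔF = 1.12 × 2.86 = 3.2032 K.

ΔF = 2.86 W/m²; ΔT = 3.2 K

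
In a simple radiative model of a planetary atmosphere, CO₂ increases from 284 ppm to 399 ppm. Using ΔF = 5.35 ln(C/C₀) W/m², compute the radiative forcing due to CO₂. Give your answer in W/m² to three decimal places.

ΔF = 1.819 W/m²

CO₂ absorption bands are partially saturated, so forcing scales with the logarithm of the concentration ratio.
CO₂: 5.35 × ln(399/284) = 5.35 × ln(1.40493) = 5.35 × 0.33999 = 1.8189 W/m².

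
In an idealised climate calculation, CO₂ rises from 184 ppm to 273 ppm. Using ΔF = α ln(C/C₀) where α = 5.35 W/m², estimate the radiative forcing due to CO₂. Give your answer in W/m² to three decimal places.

CO₂ absorption bands are partially saturated, so forcing scales with the logarithm of the concentration ratio.
CO₂: 5.35 × ln(273/184) = 5.35 × ln(1.48370) = 5.35 × 0.39454 = 2.1108 W/m².

ΔF = 2.111 W/m²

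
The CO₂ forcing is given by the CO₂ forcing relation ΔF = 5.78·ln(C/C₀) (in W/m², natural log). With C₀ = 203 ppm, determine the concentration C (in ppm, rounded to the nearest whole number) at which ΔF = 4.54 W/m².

C ≈ 445 ppm

Set 5.78 ln(C/203) = 4.54, so ln(C/203) = 4.54/5.78 = 0.78547.
Then C/203 = e^0.78547 = 2.19344, giving C = 203 × 2.19344 = 445.27 ppm.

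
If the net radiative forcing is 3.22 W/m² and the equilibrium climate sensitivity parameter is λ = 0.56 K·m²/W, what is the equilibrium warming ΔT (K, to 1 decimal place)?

ΔT = λ ΔF = 0.56 × 3.22 = 1.8032 K.

ΔT = 1.8 K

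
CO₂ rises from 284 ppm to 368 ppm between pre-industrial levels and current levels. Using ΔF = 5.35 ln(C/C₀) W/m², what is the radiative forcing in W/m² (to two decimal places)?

ΔF = 1.39 W/m²

CO₂ absorption bands are partially saturated, so forcing scales with the logarithm of the concentration ratio.
CO₂: 5.35 × ln(368/284) = 5.35 × ln(1.29577) = 5.35 × 0.25911 = 1.3862 W/m².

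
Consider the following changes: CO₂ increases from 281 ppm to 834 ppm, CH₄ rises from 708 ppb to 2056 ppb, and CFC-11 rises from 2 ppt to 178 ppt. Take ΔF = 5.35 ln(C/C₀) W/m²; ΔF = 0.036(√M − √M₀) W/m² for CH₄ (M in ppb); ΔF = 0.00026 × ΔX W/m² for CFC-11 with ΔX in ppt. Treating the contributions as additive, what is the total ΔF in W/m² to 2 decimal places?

CO₂: 5.35 × ln(834/281) = 5.35 × ln(2.96797) = 5.35 × 1.08788 = 5.8202 W/m².
CH₄: 0.036 × (√2056 − √708) = 0.036 × (45.3431 − 26.6083) = 0.036 × 18.7348 = 0.6745 W/m².
CFC-11: ΔF = 0.00026 × (178 − 2) = 0.00026 × 176 = 0.0458 W/m².
Total ΔF = 5.8202 + 0.6745 + 0.0458 = 6.5405 W/m².

ΔF = 6.54 W/m²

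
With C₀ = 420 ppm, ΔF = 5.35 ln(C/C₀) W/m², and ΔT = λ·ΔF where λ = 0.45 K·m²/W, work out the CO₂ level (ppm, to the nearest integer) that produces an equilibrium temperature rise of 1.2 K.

Required forcing: ΔF = ΔT/λ = 1.2/0.45 = 2.6667 W/m².
Then ln(C/420) = ΔF/5.35 = 2.6667/5.35 = 0.49845.
So C = 420 × e^0.49845 = 420 × 1.64617 = 691.39 ppm.

C ≈ 691 ppm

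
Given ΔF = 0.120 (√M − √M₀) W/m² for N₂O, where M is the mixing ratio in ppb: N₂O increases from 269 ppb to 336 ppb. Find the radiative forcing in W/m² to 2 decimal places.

ΔF = 0.23 W/m²

N₂O: 0.120 × (√336 − √269) = 0.120 × (18.3303 − 16.4012) = 0.120 × 1.9291 = 0.2315 W/m².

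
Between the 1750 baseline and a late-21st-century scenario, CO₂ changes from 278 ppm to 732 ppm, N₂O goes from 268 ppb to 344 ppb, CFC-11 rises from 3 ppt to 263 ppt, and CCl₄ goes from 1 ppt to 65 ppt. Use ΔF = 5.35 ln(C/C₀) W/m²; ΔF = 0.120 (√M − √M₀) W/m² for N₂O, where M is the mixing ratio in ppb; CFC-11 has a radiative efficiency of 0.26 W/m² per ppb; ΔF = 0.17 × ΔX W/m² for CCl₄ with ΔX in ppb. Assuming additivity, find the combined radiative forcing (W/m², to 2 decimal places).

CO₂: 5.35 × ln(732/278) = 5.35 × ln(2.63309) = 5.35 × 0.96816 = 5.1797 W/m².
N₂O: 0.120 × (√344 − √268) = 0.120 × (18.5472 − 16.3707) = 0.120 × 2.1765 = 0.2612 W/m².
CFC-11: Δ = 263 − 3 = 260 ppt = 0.260 ppb; ΔF = 0.26 × 0.260 = 0.0676 W/m².
CCl₄: Δ = 65 − 1 = 64 ppt = 0.064 ppb; ΔF = 0.17 × 0.064 = 0.0109 W/m².
Total ΔF = 5.1797 + 0.2612 + 0.0676 + 0.0109 = 5.5194 W/m².

ΔF = 5.52 W/m²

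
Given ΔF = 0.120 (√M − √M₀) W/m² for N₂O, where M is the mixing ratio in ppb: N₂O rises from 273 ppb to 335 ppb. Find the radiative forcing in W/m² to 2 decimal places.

N₂O: 0.120 × (√335 − √273) = 0.120 × (18.3030 − 16.5227) = 0.120 × 1.7803 = 0.2136 W/m².

ΔF = 0.21 W/m²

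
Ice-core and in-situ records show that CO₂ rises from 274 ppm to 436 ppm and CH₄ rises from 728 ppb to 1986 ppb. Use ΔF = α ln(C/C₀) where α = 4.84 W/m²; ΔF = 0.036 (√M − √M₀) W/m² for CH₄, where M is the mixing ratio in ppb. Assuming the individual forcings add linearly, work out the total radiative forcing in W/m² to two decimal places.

CO₂: 4.84 × ln(436/274) = 4.84 × ln(1.59124) = 4.84 × 0.46451 = 2.2482 W/m².
CH₄: 0.036 × (√1986 − √728) = 0.036 × (44.5646 − 26.9815) = 0.036 × 17.5831 = 0.6330 W/m².
Total ΔF = 2.2482 + 0.6330 = 2.8812 W/m².

ΔF = 2.88 W/m²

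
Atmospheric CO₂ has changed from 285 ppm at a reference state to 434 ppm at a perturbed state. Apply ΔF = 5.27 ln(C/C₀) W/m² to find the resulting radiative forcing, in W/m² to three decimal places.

CO₂ absorption bands are partially saturated, so forcing scales with the logarithm of the concentration ratio.
CO₂: 5.27 × ln(434/285) = 5.27 × ln(1.52281) = 5.27 × 0.42056 = 2.2164 W/m².

ΔF = 2.216 W/m²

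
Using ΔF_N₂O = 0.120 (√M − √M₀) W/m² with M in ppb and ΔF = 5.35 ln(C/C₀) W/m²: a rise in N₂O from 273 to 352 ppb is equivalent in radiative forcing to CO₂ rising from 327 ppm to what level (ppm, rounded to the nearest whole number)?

C ≈ 344 ppm

N₂O forcing: 0.120 × (√352 − √273) = 0.120 × (18.7617 − 16.5227) = 0.120 × 2.2390 = 0.26868 W/m².
Set 5.35 ln(C/327) = 0.26868: ln(C/327) = 0.26868/5.35 = 0.05022, so C = 327 × e^0.05022 = 327 × 1.05150 = 343.84 ppm.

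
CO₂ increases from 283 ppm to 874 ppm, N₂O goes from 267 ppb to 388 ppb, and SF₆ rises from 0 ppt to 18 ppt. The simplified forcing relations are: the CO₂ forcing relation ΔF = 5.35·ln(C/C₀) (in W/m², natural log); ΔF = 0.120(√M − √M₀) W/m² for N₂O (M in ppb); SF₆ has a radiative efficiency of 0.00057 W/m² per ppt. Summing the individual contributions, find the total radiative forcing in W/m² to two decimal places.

ΔF = 6.45 W/m²

CO₂: 5.35 × ln(874/283) = 5.35 × ln(3.08834) = 5.35 × 1.12763 = 6.0328 W/m².
N₂O: 0.120 × (√388 − √267) = 0.120 × (19.6977 − 16.3401) = 0.120 × 3.3576 = 0.4029 W/m².
SF₆: ΔF = 0.00057 × (18 − 0) = 0.00057 × 18 = 0.0103 W/m².
Total ΔF = 6.0328 + 0.4029 + 0.0103 = 6.4460 W/m².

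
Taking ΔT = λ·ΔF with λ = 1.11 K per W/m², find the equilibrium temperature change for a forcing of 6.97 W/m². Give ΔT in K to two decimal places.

ΔT = 7.74 K

ΔT = λ ΔF = 1.11 × 6.97 = 7.7367 K.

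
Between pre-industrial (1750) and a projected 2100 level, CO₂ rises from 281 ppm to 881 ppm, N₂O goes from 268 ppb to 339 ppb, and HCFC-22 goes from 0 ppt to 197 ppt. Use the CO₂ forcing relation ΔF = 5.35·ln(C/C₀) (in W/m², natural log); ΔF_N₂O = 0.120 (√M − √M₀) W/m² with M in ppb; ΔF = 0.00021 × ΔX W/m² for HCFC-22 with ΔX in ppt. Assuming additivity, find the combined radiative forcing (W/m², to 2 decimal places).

ΔF = 6.40 W/m²

CO₂: 5.35 × ln(881/281) = 5.35 × ln(3.13523) = 5.35 × 1.14270 = 6.1134 W/m².
N₂O: 0.120 × (√339 − √268) = 0.120 × (18.4120 − 16.3707) = 0.120 × 2.0413 = 0.2450 W/m².
HCFC-22: ΔF = 0.00021 × (197 − 0) = 0.00021 × 197 = 0.0414 W/m².
Total ΔF = 6.1134 + 0.2450 + 0.0414 = 6.3998 W/m².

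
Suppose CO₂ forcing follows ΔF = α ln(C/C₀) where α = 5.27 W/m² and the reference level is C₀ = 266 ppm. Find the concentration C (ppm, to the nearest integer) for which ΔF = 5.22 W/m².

Set 5.27 ln(C/266) = 5.22, so ln(C/266) = 5.22/5.27 = 0.99051.
Then C/266 = e^0.99051 = 2.69261, giving C = 266 × 2.69261 = 716.23 ppm.

C ≈ 716 ppm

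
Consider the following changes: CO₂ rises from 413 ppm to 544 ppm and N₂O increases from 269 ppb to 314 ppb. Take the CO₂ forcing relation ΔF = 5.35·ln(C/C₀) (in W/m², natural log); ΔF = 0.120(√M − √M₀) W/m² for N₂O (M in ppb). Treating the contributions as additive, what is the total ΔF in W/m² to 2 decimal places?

CO₂: 5.35 × ln(544/413) = 5.35 × ln(1.31719) = 5.35 × 0.27550 = 1.4739 W/m².
N₂O: 0.120 × (√314 − √269) = 0.120 × (17.7200 − 16.4012) = 0.120 × 1.3188 = 0.1583 W/m².
Total ΔF = 1.4739 + 0.1583 = 1.6322 W/m².

ΔF = 1.63 W/m²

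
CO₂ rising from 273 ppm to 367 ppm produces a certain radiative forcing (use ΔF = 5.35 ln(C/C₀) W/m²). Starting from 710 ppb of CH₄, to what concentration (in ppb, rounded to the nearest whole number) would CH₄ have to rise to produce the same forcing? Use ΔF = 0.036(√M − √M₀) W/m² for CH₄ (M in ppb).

CO₂ forcing: 5.35 × ln(367/273) = 5.35 × 0.295890 = 1.58301 W/m².
Set 0.036(√M − √710) = 1.58301: √M = 1.58301/0.036 + √710 = 43.9725 + 26.6458 = 70.6183.
M = (70.6183)² = 4986.94 ppb.

M ≈ 4987 ppb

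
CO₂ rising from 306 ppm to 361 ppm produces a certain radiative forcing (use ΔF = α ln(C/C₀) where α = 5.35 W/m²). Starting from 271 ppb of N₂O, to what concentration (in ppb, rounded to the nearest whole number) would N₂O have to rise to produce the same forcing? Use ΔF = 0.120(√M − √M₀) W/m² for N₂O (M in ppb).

CO₂ forcing: 5.35 × ln(361/306) = 5.35 × 0.165293 = 0.88432 W/m².
Set 0.120(√M − √271) = 0.88432: √M = 0.88432/0.120 + √271 = 7.3693 + 16.4621 = 23.8314.
M = (23.8314)² = 567.94 ppb.

M ≈ 568 ppb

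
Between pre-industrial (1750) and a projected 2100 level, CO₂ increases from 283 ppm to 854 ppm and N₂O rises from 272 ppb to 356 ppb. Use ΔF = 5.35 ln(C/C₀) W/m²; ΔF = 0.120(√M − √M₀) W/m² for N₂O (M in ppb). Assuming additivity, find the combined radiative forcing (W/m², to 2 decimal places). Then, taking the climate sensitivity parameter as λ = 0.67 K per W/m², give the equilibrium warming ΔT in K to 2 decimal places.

ΔF = 6.19 W/m²; ΔT = 4.15 K

CO₂: 5.35 × ln(854/283) = 5.35 × ln(3.01767) = 5.35 × 1.10449 = 5.9090 W/m².
N₂O: 0.120 × (√356 − √272) = 0.120 × (18.8680 − 16.4924) = 0.120 × 2.3756 = 0.2851 W/m².
Total ΔF = 5.9090 + 0.2851 = 6.1941 W/m².
ΔT = λ ΔF = 0.67 × 6.19 = 4.1473 K.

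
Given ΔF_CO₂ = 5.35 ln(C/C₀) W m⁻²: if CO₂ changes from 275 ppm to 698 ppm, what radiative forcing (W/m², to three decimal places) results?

CO₂: 5.35 × ln(698/275) = 5.35 × ln(2.53818) = 5.35 × 0.93145 = 4.9833 W/m².

ΔF = 4.983 W/m²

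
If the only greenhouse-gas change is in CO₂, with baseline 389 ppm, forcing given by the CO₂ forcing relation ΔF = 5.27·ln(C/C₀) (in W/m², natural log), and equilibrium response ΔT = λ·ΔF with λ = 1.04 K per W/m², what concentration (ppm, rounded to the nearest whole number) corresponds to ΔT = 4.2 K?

Required forcing: ΔF = ΔT/λ = 4.2/1.04 = 4.0385 W/m².
Then ln(C/389) = ΔF/5.27 = 4.0385/5.27 = 0.76632.
So C = 389 × e^0.76632 = 389 × 2.15183 = 837.06 ppm.

C ≈ 837 ppm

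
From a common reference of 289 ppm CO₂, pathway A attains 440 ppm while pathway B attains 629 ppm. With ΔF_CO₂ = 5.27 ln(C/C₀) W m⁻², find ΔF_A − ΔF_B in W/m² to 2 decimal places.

ΔF_A = 5.27 ln(440/289) = 5.27 × 0.42035 = 2.2152 W/m².
ΔF_B = 5.27 ln(629/289) = 5.27 × 0.77770 = 4.0985 W/m².
Difference: 2.2152 − 4.0985 = -1.8833 W/m².

ΔF_A − ΔF_B = -1.88 W/m²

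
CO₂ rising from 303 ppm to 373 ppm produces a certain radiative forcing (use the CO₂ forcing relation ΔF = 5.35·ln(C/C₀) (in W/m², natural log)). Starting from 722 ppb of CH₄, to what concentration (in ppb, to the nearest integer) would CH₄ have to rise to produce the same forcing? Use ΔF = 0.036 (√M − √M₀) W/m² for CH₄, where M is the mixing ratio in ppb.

CO₂ forcing: 5.35 × ln(373/303) = 5.35 × 0.207846 = 1.11198 W/m².
Set 0.036(√M − √722) = 1.11198: √M = 1.11198/0.036 + √722 = 30.8883 + 26.8701 = 57.7584.
M = (57.7584)² = 3336.03 ppb.

M ≈ 3336 ppb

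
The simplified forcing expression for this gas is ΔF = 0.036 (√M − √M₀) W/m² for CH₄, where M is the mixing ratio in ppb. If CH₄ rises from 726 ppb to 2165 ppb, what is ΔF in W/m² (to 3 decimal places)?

ΔF = 0.705 W/m²

CH₄: 0.036 × (√2165 − √726) = 0.036 × (46.5296 − 26.9444) = 0.036 × 19.5852 = 0.7051 W/m².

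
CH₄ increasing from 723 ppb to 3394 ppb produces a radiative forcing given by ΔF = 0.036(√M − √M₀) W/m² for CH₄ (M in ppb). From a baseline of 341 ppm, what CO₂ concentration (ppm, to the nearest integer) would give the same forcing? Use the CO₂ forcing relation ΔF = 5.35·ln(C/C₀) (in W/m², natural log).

CH₄ forcing: 0.036 × (√3394 − √723) = 0.036 × (58.2580 − 26.8887) = 0.036 × 31.3693 = 1.12929 W/m².
Set 5.35 ln(C/341) = 1.12929: ln(C/341) = 1.12929/5.35 = 0.21108, so C = 341 × e^0.21108 = 341 × 1.23501 = 421.14 ppm.

C ≈ 421 ppm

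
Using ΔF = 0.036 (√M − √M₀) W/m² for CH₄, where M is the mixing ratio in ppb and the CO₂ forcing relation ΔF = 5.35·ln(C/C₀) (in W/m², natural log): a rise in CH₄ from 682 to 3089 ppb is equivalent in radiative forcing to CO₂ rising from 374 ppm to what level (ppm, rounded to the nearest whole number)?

CH₄ forcing: 0.036 × (√3089 − √682) = 0.036 × (55.5788 − 26.1151) = 0.036 × 29.4637 = 1.06069 W/m².
Set 5.35 ln(C/374) = 1.06069: ln(C/374) = 1.06069/5.35 = 0.19826, so C = 374 × e^0.19826 = 374 × 1.21928 = 456.01 ppm.

C ≈ 456 ppm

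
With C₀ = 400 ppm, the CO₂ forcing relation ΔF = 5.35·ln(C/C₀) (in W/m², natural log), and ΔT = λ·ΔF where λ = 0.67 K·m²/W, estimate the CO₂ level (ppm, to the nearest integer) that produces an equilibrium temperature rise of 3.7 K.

Required forcing: ΔF = ΔT/λ = 3.7/0.67 = 5.5224 W/m².
Then ln(C/400) = ΔF/5.35 = 5.5224/5.35 = 1.03222.
So C = 400 × e^1.03222 = 400 × 2.80729 = 1122.92 ppm.

C ≈ 1123 ppm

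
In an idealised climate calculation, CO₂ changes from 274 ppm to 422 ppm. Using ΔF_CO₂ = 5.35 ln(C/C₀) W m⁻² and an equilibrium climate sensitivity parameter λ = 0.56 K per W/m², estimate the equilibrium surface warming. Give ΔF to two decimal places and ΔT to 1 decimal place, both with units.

ΔF = 2.31 W/m²; ΔT = 1.3 K

CO₂: 5.35 × ln(422/274) = 5.35 × ln(1.54015) = 5.35 × 0.43188 = 2.3106 W/m².
ΔT = λ ΔF = 0.56 × 2.31 = 1.2936 K.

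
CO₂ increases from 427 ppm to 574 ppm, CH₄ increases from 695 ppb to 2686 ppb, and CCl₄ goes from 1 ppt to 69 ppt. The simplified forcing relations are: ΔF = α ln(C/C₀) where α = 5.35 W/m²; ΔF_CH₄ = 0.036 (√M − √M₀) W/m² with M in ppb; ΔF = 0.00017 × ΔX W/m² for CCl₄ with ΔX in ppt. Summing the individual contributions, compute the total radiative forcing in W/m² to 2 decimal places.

ΔF = 2.51 W/m²

CO₂: 5.35 × ln(574/427) = 5.35 × ln(1.34426) = 5.35 × 0.29584 = 1.5827 W/m².
CH₄: 0.036 × (√2686 − √695) = 0.036 × (51.8266 − 26.3629) = 0.036 × 25.4637 = 0.9167 W/m².
CCl₄: ΔF = 0.00017 × (69 − 1) = 0.00017 × 68 = 0.0116 W/m².
Total ΔF = 1.5827 + 0.9167 + 0.0116 = 2.5110 W/m².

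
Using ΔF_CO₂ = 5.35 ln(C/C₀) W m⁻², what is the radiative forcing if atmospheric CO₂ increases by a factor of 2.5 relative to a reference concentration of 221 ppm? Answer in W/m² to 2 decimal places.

ΔF = 4.90 W/m²

Because the forcing depends only on the ratio C/C₀, the initial concentration does not enter.
ΔF = 5.35 × ln(2.5) = 5.35 × 0.91629 = 4.9022 W/m².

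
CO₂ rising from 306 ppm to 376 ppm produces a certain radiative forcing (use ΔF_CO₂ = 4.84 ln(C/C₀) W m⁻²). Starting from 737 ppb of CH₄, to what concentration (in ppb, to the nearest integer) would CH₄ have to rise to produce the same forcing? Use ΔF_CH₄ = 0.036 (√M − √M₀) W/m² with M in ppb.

M ≈ 3008 ppb

CO₂ forcing: 4.84 × ln(376/306) = 4.84 × 0.206004 = 0.99706 W/m².
Set 0.036(√M − √737) = 0.99706: √M = 0.99706/0.036 + √737 = 27.6961 + 27.1477 = 54.8438.
M = (54.8438)² = 3007.84 ppb.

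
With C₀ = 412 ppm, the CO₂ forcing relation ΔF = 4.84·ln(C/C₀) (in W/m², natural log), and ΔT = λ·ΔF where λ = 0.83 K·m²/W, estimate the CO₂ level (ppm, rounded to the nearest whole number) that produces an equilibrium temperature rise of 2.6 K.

C ≈ 787 ppm

Required forcing: ΔF = ΔT/λ = 2.6/0.83 = 3.1325 W/m².
Then ln(C/412) = ΔF/4.84 = 3.1325/4.84 = 0.64721.
So C = 412 × e^0.64721 = 412 × 1.91020 = 787.00 ppm.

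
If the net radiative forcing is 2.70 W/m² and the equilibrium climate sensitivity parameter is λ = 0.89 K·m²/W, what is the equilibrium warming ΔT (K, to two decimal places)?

ΔT = 2.40 K

ΔT = λ ΔF = 0.89 × 2.70 = 2.4030 K.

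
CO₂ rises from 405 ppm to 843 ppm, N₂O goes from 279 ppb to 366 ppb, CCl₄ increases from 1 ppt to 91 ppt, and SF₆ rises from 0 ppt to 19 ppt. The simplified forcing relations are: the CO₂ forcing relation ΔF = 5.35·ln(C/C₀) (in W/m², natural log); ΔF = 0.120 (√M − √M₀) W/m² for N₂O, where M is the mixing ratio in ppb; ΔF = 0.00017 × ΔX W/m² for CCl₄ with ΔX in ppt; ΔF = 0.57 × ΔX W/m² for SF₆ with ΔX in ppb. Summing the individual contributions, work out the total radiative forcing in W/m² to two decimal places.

CO₂: 5.35 × ln(843/405) = 5.35 × ln(2.08148) = 5.35 × 0.73308 = 3.9220 W/m².
N₂O: 0.120 × (√366 − √279) = 0.120 × (19.1311 − 16.7033) = 0.120 × 2.4278 = 0.2913 W/m².
CCl₄: ΔF = 0.00017 × (91 − 1) = 0.00017 × 90 = 0.0153 W/m².
SF₆: Δ = 19 − 0 = 19 ppt = 0.019 ppb; ΔF = 0.57 × 0.019 = 0.0108 W/m².
Total ΔF = 3.9220 + 0.2913 + 0.0153 + 0.0108 = 4.2394 W/m².

ΔF = 4.24 W/m²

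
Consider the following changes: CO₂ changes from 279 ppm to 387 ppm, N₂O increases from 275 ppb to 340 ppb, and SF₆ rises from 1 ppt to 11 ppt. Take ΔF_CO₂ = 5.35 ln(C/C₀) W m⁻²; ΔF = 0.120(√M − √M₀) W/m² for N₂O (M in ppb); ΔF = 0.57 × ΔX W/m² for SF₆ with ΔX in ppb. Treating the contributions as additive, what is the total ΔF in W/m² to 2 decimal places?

ΔF = 1.98 W/m²

CO₂: 5.35 × ln(387/279) = 5.35 × ln(1.38710) = 5.35 × 0.32722 = 1.7506 W/m².
N₂O: 0.120 × (√340 − √275) = 0.120 × (18.4391 − 16.5831) = 0.120 × 1.8560 = 0.2227 W/m².
SF₆: Δ = 11 − 1 = 10 ppt = 0.010 ppb; ΔF = 0.57 × 0.010 = 0.0057 W/m².
Total ΔF = 1.7506 + 0.2227 + 0.0057 = 1.9790 W/m².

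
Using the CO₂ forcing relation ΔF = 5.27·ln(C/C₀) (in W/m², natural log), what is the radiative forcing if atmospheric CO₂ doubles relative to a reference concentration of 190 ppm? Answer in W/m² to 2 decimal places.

ΔF = 3.65 W/m²

ΔF = 5.27 × ln(2) = 5.27 × 0.69315 = 3.6529 W/m².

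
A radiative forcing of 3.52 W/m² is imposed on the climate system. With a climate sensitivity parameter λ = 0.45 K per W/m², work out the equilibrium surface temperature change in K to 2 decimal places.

ΔT = λ ΔF = 0.45 × 3.52 = 1.5840 K.

ΔT = 1.58 K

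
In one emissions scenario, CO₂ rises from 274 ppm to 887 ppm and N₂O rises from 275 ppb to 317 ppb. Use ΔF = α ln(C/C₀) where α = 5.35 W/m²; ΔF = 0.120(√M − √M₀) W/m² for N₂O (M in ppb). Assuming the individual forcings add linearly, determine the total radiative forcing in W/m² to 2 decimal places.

CO₂: 5.35 × ln(887/274) = 5.35 × ln(3.23723) = 5.35 × 1.17472 = 6.2848 W/m².
N₂O: 0.120 × (√317 − √275) = 0.120 × (17.8045 − 16.5831) = 0.120 × 1.2214 = 0.1466 W/m².
Total ΔF = 6.2848 + 0.1466 = 6.4314 W/m².

ΔF = 6.43 W/m²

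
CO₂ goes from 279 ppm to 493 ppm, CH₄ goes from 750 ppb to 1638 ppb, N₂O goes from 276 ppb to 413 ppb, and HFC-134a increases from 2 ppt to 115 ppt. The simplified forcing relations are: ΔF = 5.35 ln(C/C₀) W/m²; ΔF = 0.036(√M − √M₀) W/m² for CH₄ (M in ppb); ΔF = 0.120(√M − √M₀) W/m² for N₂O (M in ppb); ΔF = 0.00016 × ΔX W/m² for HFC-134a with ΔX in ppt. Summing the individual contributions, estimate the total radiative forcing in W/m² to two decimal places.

CO₂: 5.35 × ln(493/279) = 5.35 × ln(1.76703) = 5.35 × 0.56930 = 3.0458 W/m².
CH₄: 0.036 × (√1638 − √750) = 0.036 × (40.4722 − 27.3861) = 0.036 × 13.0861 = 0.4711 W/m².
N₂O: 0.120 × (√413 − √276) = 0.120 × (20.3224 − 16.6132) = 0.120 × 3.7092 = 0.4451 W/m².
HFC-134a: ΔF = 0.00016 × (115 − 2) = 0.00016 × 113 = 0.0181 W/m².
Total ΔF = 3.0458 + 0.4711 + 0.4451 + 0.0181 = 3.9801 W/m².

ΔF = 3.98 W/m²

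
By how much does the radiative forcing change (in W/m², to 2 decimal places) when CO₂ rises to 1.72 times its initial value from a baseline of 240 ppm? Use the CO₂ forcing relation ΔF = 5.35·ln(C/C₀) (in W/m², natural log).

Because the forcing depends only on the ratio C/C₀, the initial concentration does not enter.
ΔF = 5.35 × ln(1.72) = 5.35 × 0.54232 = 2.9014 W/m².

ΔF = 2.90 W/m²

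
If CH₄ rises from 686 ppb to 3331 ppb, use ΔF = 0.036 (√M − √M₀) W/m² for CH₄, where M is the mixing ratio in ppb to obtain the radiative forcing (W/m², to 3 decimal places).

ΔF = 1.135 W/m²

CH₄: 0.036 × (√3331 − √686) = 0.036 × (57.7148 − 26.1916) = 0.036 × 31.5232 = 1.1348 W/m².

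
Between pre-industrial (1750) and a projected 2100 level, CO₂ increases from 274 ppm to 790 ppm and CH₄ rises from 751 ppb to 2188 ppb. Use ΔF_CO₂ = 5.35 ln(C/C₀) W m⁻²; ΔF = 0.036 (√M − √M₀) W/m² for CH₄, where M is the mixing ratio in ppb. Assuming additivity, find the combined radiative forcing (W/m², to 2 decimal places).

ΔF = 6.36 W/m²

CO₂: 5.35 × ln(790/274) = 5.35 × ln(2.88321) = 5.35 × 1.05890 = 5.6651 W/m².
CH₄: 0.036 × (√2188 − √751) = 0.036 × (46.7761 − 27.4044) = 0.036 × 19.3717 = 0.6974 W/m².
Total ΔF = 5.6651 + 0.6974 = 6.3625 W/m².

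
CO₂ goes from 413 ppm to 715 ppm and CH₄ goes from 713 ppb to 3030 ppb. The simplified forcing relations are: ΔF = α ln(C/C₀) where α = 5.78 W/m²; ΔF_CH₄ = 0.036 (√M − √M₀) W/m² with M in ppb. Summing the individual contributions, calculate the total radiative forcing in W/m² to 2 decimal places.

ΔF = 4.19 W/m²

CO₂: 5.78 × ln(715/413) = 5.78 × ln(1.73123) = 5.78 × 0.54883 = 3.1722 W/m².
CH₄: 0.036 × (√3030 − √713) = 0.036 × (55.0454 − 26.7021) = 0.036 × 28.3433 = 1.0204 W/m².
Total ΔF = 3.1722 + 1.0204 = 4.1926 W/m².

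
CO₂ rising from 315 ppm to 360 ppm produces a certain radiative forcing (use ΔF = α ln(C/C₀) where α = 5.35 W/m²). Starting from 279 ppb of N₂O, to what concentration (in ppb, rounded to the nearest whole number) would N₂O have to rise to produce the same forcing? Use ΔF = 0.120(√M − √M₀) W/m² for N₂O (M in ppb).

M ≈ 513 ppb

CO₂ forcing: 5.35 × ln(360/315) = 5.35 × 0.133531 = 0.71439 W/m².
Set 0.120(√M − √279) = 0.71439: √M = 0.71439/0.120 + √279 = 5.9533 + 16.7033 = 22.6566.
M = (22.6566)² = 513.32 ppb.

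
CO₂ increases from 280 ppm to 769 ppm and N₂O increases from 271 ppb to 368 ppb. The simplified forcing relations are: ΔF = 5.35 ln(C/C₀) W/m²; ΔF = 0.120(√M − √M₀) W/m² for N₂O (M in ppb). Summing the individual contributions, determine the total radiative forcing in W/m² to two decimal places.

ΔF = 5.73 W/m²

CO₂: 5.35 × ln(769/280) = 5.35 × ln(2.74643) = 5.35 × 1.01030 = 5.4051 W/m².
N₂O: 0.120 × (√368 − √271) = 0.120 × (19.1833 − 16.4621) = 0.120 × 2.7212 = 0.3265 W/m².
Total ΔF = 5.4051 + 0.3265 = 5.7316 W/m².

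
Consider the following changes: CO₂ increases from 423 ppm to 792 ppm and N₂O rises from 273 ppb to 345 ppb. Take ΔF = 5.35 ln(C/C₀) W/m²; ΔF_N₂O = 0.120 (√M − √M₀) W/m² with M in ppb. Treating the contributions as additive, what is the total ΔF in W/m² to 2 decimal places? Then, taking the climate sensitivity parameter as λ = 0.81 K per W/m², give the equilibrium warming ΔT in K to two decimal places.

CO₂: 5.35 × ln(792/423) = 5.35 × ln(1.87234) = 5.35 × 0.62719 = 3.3555 W/m².
N₂O: 0.120 × (√345 − √273) = 0.120 × (18.5742 − 16.5227) = 0.120 × 2.0515 = 0.2462 W/m².
Total ΔF = 3.3555 + 0.2462 = 3.6017 W/m².
ΔT = λ ΔF = 0.81 × 3.60 = 2.9160 K.

ΔF = 3.60 W/m²; ΔT = 2.92 K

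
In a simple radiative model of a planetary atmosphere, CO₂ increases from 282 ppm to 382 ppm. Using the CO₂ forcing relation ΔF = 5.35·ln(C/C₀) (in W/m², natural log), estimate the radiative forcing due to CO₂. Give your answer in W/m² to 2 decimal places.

CO₂: 5.35 × ln(382/282) = 5.35 × ln(1.35461) = 5.35 × 0.30351 = 1.6238 W/m².

ΔF = 1.62 W/m²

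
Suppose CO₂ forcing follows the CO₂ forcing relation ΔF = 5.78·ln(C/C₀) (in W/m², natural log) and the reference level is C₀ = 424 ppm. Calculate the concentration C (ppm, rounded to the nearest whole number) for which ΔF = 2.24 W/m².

Set 5.78 ln(C/424) = 2.24, so ln(C/424) = 2.24/5.78 = 0.38754.
Then C/424 = e^0.38754 = 1.47335, giving C = 424 × 1.47335 = 624.70 ppm.

C ≈ 625 ppm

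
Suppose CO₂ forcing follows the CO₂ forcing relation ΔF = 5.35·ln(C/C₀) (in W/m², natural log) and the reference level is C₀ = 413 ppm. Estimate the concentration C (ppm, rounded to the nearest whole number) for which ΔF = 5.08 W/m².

C ≈ 1067 ppm

Set 5.35 ln(C/413) = 5.08, so ln(C/413) = 5.08/5.35 = 0.94953.
Then C/413 = e^0.94953 = 2.58449, giving C = 413 × 2.58449 = 1067.39 ppm.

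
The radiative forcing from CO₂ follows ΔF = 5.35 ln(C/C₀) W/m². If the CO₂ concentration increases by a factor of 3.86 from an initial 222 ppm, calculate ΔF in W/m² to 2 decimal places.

ΔF = 5.35 × ln(3.86) = 5.35 × 1.35067 = 7.2261 W/m².

ΔF = 7.23 W/m²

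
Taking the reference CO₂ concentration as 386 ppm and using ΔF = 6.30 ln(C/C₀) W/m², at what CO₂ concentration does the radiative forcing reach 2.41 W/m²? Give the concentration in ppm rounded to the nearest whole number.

C ≈ 566 ppm

Set 6.30 ln(C/386) = 2.41, so ln(C/386) = 2.41/6.30 = 0.38254.
Then C/386 = e^0.38254 = 1.46600, giving C = 386 × 1.46600 = 565.88 ppm.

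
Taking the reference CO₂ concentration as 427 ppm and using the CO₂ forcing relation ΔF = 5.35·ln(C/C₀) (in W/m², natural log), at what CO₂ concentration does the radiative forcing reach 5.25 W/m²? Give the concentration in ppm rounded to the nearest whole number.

C ≈ 1139 ppm

Set 5.35 ln(C/427) = 5.25, so ln(C/427) = 5.25/5.35 = 0.98131.
Then C/427 = e^0.98131 = 2.66795, giving C = 427 × 2.66795 = 1139.21 ppm.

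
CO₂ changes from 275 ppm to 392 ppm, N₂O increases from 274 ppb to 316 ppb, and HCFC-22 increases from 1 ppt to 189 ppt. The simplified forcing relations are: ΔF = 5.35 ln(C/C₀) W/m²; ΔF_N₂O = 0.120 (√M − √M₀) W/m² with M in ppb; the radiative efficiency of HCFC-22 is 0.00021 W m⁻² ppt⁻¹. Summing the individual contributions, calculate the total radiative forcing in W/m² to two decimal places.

ΔF = 2.08 W/m²

CO₂: 5.35 × ln(392/275) = 5.35 × ln(1.42545) = 5.35 × 0.35449 = 1.8965 W/m².
N₂O: 0.120 × (√316 − √274) = 0.120 × (17.7764 − 16.5529) = 0.120 × 1.2235 = 0.1468 W/m².
HCFC-22: ΔF = 0.00021 × (189 − 1) = 0.00021 × 188 = 0.0395 W/m².
Total ΔF = 1.8965 + 0.1468 + 0.0395 = 2.0828 W/m².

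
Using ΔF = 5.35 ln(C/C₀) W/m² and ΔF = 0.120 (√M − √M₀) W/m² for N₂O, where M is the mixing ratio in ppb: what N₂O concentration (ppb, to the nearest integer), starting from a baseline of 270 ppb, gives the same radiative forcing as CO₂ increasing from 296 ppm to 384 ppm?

M ≈ 786 ppb

CO₂ forcing: 5.35 × ln(384/296) = 5.35 × 0.260283 = 1.39251 W/m².
Set 0.120(√M − √270) = 1.39251: √M = 1.39251/0.120 + √270 = 11.6043 + 16.4317 = 28.0360.
M = (28.0360)² = 786.02 ppb.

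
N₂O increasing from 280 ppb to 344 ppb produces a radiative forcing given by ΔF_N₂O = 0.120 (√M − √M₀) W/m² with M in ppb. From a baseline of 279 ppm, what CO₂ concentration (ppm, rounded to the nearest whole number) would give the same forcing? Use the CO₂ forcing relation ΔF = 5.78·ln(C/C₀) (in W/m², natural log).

N₂O forcing: 0.120 × (√344 − √280) = 0.120 × (18.5472 − 16.7332) = 0.120 × 1.8140 = 0.21768 W/m².
Set 5.78 ln(C/279) = 0.21768: ln(C/279) = 0.21768/5.78 = 0.03766, so C = 279 × e^0.03766 = 279 × 1.03838 = 289.71 ppm.

C ≈ 290 ppm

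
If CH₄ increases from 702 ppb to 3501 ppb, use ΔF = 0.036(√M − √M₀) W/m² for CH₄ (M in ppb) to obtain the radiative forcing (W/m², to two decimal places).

CH₄: 0.036 × (√3501 − √702) = 0.036 × (59.1692 − 26.4953) = 0.036 × 32.6739 = 1.1763 W/m².

ΔF = 1.18 W/m²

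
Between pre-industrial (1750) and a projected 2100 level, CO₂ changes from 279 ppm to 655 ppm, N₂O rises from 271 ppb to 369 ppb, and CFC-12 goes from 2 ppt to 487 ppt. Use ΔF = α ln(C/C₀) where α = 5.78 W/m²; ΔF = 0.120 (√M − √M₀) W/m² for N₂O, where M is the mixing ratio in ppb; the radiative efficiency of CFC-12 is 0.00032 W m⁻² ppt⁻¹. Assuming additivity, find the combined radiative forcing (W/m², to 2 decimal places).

ΔF = 5.42 W/m²

CO₂: 5.78 × ln(655/279) = 5.78 × ln(2.34767) = 5.78 × 0.85342 = 4.9328 W/m².
N₂O: 0.120 × (√369 − √271) = 0.120 × (19.2094 − 16.4621) = 0.120 × 2.7473 = 0.3297 W/m².
CFC-12: ΔF = 0.00032 × (487 − 2) = 0.00032 × 485 = 0.1552 W/m².
Total ΔF = 4.9328 + 0.3297 + 0.1552 = 5.4177 W/m².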